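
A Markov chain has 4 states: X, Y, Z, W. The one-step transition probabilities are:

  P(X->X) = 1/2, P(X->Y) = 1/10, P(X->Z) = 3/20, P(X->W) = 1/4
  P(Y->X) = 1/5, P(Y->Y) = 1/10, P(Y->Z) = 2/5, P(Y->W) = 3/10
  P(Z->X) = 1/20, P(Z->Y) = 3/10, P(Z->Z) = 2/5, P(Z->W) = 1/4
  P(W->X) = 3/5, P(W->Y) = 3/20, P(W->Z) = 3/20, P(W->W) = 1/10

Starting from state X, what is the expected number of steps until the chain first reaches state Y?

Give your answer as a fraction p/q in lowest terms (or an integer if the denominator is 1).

Let h_i = expected steps to first reach Y from state i.
Boundary: h_Y = 0.
First-step equations for the other states:
  h_X = 1 + 1/2*h_X + 1/10*h_Y + 3/20*h_Z + 1/4*h_W
  h_Z = 1 + 1/20*h_X + 3/10*h_Y + 2/5*h_Z + 1/4*h_W
  h_W = 1 + 3/5*h_X + 3/20*h_Y + 3/20*h_Z + 1/10*h_W

Substituting h_Y = 0 and rearranging gives the linear system (I - Q) h = 1:
  [1/2, -3/20, -1/4] . (h_X, h_Z, h_W) = 1
  [-1/20, 3/5, -1/4] . (h_X, h_Z, h_W) = 1
  [-3/5, -3/20, 9/10] . (h_X, h_Z, h_W) = 1

Solving yields:
  h_X = 2300/347
  h_Z = 5060/1041
  h_W = 2200/347

Starting state is X, so the expected hitting time is h_X = 2300/347.

Answer: 2300/347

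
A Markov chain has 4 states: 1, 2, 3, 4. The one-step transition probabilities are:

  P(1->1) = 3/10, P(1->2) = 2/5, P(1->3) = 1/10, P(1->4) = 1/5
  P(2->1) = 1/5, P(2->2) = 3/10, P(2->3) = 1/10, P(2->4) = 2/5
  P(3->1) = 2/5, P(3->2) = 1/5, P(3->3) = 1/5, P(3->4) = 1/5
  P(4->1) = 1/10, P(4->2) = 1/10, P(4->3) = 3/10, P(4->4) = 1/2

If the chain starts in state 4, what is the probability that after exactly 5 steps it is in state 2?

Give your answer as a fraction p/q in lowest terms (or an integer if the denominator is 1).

Answer: 4681/20000

Derivation:
Computing P^5 by repeated multiplication:
P^1 =
  1: [3/10, 2/5, 1/10, 1/5]
  2: [1/5, 3/10, 1/10, 2/5]
  3: [2/5, 1/5, 1/5, 1/5]
  4: [1/10, 1/10, 3/10, 1/2]
P^2 =
  1: [23/100, 7/25, 3/20, 17/50]
  2: [1/5, 23/100, 19/100, 19/50]
  3: [13/50, 7/25, 4/25, 3/10]
  4: [11/50, 9/50, 23/100, 37/100]
P^3 =
  1: [219/1000, 6/25, 183/1000, 179/500]
  2: [11/50, 9/40, 39/200, 9/25]
  3: [57/250, 1/4, 22/125, 173/500]
  4: [231/1000, 9/40, 197/1000, 347/1000]
P^4 =
  1: [2227/10000, 29/125, 1899/10000, 1777/5000]
  2: [9/40, 461/2000, 383/2000, 353/1000]
  3: [1117/5000, 59/250, 467/2500, 1769/5000]
  4: [1139/5000, 117/500, 1891/10000, 3491/10000]
P^5 =
  1: [22471/100000, 1161/5000, 19007/100000, 17651/50000]
  2: [451/2000, 931/4000, 759/4000, 44/125]
  3: [701/3125, 2329/10000, 592/3125, 17667/50000]
  4: [22569/100000, 4681/20000, 18873/100000, 35153/100000]

(P^5)[4 -> 2] = 4681/20000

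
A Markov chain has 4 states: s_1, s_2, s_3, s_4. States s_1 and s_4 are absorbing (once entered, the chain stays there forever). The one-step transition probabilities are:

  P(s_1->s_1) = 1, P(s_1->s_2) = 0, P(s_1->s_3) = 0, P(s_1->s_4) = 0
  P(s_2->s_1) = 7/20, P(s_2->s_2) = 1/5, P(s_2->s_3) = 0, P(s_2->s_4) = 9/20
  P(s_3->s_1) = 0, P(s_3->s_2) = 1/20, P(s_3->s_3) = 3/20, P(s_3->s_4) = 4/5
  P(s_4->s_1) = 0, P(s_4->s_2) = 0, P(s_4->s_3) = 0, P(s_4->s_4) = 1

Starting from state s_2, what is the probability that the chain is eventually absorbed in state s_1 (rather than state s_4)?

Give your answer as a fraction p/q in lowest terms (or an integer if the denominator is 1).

Let a_i = P(absorbed in s_1 | start in state i).
Boundary conditions: a_s_1 = 1, a_s_4 = 0.
For each transient state i, a_i = sum_j P(i->j) * a_j:
  a_s_2 = 7/20*a_s_1 + 1/5*a_s_2 + 0*a_s_3 + 9/20*a_s_4
  a_s_3 = 0*a_s_1 + 1/20*a_s_2 + 3/20*a_s_3 + 4/5*a_s_4

Substituting a_s_1 = 1 and a_s_4 = 0, rearrange to (I - Q) a = r where r[i] = P(i -> s_1):
  [4/5, 0] . (a_s_2, a_s_3) = 7/20
  [-1/20, 17/20] . (a_s_2, a_s_3) = 0

Solving yields:
  a_s_2 = 7/16
  a_s_3 = 7/272

Starting state is s_2, so the absorption probability is a_s_2 = 7/16.

Answer: 7/16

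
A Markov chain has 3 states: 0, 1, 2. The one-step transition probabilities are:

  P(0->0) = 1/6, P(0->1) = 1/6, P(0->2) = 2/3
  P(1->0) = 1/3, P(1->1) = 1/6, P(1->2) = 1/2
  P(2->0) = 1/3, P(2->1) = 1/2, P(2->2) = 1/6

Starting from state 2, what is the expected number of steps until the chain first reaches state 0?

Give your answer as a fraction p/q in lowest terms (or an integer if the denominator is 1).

Answer: 3

Derivation:
Let h_i = expected steps to first reach 0 from state i.
Boundary: h_0 = 0.
First-step equations for the other states:
  h_1 = 1 + 1/3*h_0 + 1/6*h_1 + 1/2*h_2
  h_2 = 1 + 1/3*h_0 + 1/2*h_1 + 1/6*h_2

Substituting h_0 = 0 and rearranging gives the linear system (I - Q) h = 1:
  [5/6, -1/2] . (h_1, h_2) = 1
  [-1/2, 5/6] . (h_1, h_2) = 1

Solving yields:
  h_1 = 3
  h_2 = 3

Starting state is 2, so the expected hitting time is h_2 = 3.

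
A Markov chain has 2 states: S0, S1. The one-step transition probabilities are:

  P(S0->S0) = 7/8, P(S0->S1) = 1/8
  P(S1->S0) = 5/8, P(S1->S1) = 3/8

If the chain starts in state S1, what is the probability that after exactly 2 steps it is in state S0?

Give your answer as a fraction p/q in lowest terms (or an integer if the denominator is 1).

Answer: 25/32

Derivation:
Computing P^2 by repeated multiplication:
P^1 =
  S0: [7/8, 1/8]
  S1: [5/8, 3/8]
P^2 =
  S0: [27/32, 5/32]
  S1: [25/32, 7/32]

(P^2)[S1 -> S0] = 25/32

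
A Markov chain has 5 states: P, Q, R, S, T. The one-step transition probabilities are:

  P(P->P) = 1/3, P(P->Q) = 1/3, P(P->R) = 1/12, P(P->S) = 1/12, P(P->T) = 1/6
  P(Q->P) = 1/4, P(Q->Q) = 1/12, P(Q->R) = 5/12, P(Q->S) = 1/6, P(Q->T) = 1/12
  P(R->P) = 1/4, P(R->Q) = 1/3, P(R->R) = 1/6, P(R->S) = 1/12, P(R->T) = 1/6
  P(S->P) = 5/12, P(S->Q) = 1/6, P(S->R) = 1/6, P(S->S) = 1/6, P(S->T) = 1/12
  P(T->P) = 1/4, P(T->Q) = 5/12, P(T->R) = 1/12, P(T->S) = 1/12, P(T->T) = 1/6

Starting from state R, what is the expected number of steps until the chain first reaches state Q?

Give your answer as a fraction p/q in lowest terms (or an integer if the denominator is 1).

Answer: 528/175

Derivation:
Let h_i = expected steps to first reach Q from state i.
Boundary: h_Q = 0.
First-step equations for the other states:
  h_P = 1 + 1/3*h_P + 1/3*h_Q + 1/12*h_R + 1/12*h_S + 1/6*h_T
  h_R = 1 + 1/4*h_P + 1/3*h_Q + 1/6*h_R + 1/12*h_S + 1/6*h_T
  h_S = 1 + 5/12*h_P + 1/6*h_Q + 1/6*h_R + 1/6*h_S + 1/12*h_T
  h_T = 1 + 1/4*h_P + 5/12*h_Q + 1/12*h_R + 1/12*h_S + 1/6*h_T

Substituting h_Q = 0 and rearranging gives the linear system (I - Q) h = 1:
  [2/3, -1/12, -1/12, -1/6] . (h_P, h_R, h_S, h_T) = 1
  [-1/4, 5/6, -1/12, -1/6] . (h_P, h_R, h_S, h_T) = 1
  [-5/12, -1/6, 5/6, -1/12] . (h_P, h_R, h_S, h_T) = 1
  [-1/4, -1/12, -1/12, 5/6] . (h_P, h_R, h_S, h_T) = 1

Solving yields:
  h_P = 528/175
  h_R = 528/175
  h_S = 628/175
  h_T = 484/175

Starting state is R, so the expected hitting time is h_R = 528/175.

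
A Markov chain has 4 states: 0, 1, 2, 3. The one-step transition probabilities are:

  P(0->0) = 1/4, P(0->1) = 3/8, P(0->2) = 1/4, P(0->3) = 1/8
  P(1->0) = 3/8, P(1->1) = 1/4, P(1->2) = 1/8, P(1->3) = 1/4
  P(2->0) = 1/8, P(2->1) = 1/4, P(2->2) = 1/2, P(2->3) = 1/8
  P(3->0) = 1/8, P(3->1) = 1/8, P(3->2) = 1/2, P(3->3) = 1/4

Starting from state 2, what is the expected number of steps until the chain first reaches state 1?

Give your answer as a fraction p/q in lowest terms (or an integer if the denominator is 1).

Answer: 4

Derivation:
Let h_i = expected steps to first reach 1 from state i.
Boundary: h_1 = 0.
First-step equations for the other states:
  h_0 = 1 + 1/4*h_0 + 3/8*h_1 + 1/4*h_2 + 1/8*h_3
  h_2 = 1 + 1/8*h_0 + 1/4*h_1 + 1/2*h_2 + 1/8*h_3
  h_3 = 1 + 1/8*h_0 + 1/8*h_1 + 1/2*h_2 + 1/4*h_3

Substituting h_1 = 0 and rearranging gives the linear system (I - Q) h = 1:
  [3/4, -1/4, -1/8] . (h_0, h_2, h_3) = 1
  [-1/8, 1/2, -1/8] . (h_0, h_2, h_3) = 1
  [-1/8, -1/2, 3/4] . (h_0, h_2, h_3) = 1

Solving yields:
  h_0 = 24/7
  h_2 = 4
  h_3 = 32/7

Starting state is 2, so the expected hitting time is h_2 = 4.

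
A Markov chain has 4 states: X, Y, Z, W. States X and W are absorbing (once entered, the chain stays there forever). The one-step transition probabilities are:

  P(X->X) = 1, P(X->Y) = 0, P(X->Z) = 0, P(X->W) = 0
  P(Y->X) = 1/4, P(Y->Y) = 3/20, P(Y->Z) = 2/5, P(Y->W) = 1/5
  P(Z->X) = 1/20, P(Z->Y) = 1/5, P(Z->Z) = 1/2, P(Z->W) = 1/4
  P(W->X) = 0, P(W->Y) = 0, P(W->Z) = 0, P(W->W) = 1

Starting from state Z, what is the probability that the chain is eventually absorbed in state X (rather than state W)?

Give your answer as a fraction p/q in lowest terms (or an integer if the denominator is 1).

Let a_i = P(absorbed in X | start in state i).
Boundary conditions: a_X = 1, a_W = 0.
For each transient state i, a_i = sum_j P(i->j) * a_j:
  a_Y = 1/4*a_X + 3/20*a_Y + 2/5*a_Z + 1/5*a_W
  a_Z = 1/20*a_X + 1/5*a_Y + 1/2*a_Z + 1/4*a_W

Substituting a_X = 1 and a_W = 0, rearrange to (I - Q) a = r where r[i] = P(i -> X):
  [17/20, -2/5] . (a_Y, a_Z) = 1/4
  [-1/5, 1/2] . (a_Y, a_Z) = 1/20

Solving yields:
  a_Y = 29/69
  a_Z = 37/138

Starting state is Z, so the absorption probability is a_Z = 37/138.

Answer: 37/138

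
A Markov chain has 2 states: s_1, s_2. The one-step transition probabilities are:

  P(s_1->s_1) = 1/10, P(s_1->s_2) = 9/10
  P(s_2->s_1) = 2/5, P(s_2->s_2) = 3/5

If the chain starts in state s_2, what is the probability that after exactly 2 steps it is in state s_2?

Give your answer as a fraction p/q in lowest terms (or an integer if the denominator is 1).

Computing P^2 by repeated multiplication:
P^1 =
  s_1: [1/10, 9/10]
  s_2: [2/5, 3/5]
P^2 =
  s_1: [37/100, 63/100]
  s_2: [7/25, 18/25]

(P^2)[s_2 -> s_2] = 18/25

Answer: 18/25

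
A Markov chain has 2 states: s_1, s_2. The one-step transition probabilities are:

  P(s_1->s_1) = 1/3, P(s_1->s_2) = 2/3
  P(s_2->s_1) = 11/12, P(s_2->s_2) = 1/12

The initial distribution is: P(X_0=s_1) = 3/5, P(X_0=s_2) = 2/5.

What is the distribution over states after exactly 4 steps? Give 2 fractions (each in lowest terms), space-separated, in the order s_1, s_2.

Answer: 30139/51840 21701/51840

Derivation:
Propagating the distribution step by step (d_{t+1} = d_t * P):
d_0 = (s_1=3/5, s_2=2/5)
  d_1[s_1] = 3/5*1/3 + 2/5*11/12 = 17/30
  d_1[s_2] = 3/5*2/3 + 2/5*1/12 = 13/30
d_1 = (s_1=17/30, s_2=13/30)
  d_2[s_1] = 17/30*1/3 + 13/30*11/12 = 211/360
  d_2[s_2] = 17/30*2/3 + 13/30*1/12 = 149/360
d_2 = (s_1=211/360, s_2=149/360)
  d_3[s_1] = 211/360*1/3 + 149/360*11/12 = 2483/4320
  d_3[s_2] = 211/360*2/3 + 149/360*1/12 = 1837/4320
d_3 = (s_1=2483/4320, s_2=1837/4320)
  d_4[s_1] = 2483/4320*1/3 + 1837/4320*11/12 = 30139/51840
  d_4[s_2] = 2483/4320*2/3 + 1837/4320*1/12 = 21701/51840
d_4 = (s_1=30139/51840, s_2=21701/51840)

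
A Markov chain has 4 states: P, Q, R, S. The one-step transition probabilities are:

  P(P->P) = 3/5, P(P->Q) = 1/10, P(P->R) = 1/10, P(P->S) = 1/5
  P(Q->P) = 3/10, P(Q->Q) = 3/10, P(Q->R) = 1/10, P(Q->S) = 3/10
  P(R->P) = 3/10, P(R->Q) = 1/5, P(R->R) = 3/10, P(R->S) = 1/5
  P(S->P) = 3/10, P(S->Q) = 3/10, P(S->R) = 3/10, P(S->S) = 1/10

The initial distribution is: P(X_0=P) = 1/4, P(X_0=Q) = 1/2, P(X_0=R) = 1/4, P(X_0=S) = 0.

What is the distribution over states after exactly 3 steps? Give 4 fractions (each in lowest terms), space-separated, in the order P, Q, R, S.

Propagating the distribution step by step (d_{t+1} = d_t * P):
d_0 = (P=1/4, Q=1/2, R=1/4, S=0)
  d_1[P] = 1/4*3/5 + 1/2*3/10 + 1/4*3/10 + 0*3/10 = 3/8
  d_1[Q] = 1/4*1/10 + 1/2*3/10 + 1/4*1/5 + 0*3/10 = 9/40
  d_1[R] = 1/4*1/10 + 1/2*1/10 + 1/4*3/10 + 0*3/10 = 3/20
  d_1[S] = 1/4*1/5 + 1/2*3/10 + 1/4*1/5 + 0*1/10 = 1/4
d_1 = (P=3/8, Q=9/40, R=3/20, S=1/4)
  d_2[P] = 3/8*3/5 + 9/40*3/10 + 3/20*3/10 + 1/4*3/10 = 33/80
  d_2[Q] = 3/8*1/10 + 9/40*3/10 + 3/20*1/5 + 1/4*3/10 = 21/100
  d_2[R] = 3/8*1/10 + 9/40*1/10 + 3/20*3/10 + 1/4*3/10 = 9/50
  d_2[S] = 3/8*1/5 + 9/40*3/10 + 3/20*1/5 + 1/4*1/10 = 79/400
d_2 = (P=33/80, Q=21/100, R=9/50, S=79/400)
  d_3[P] = 33/80*3/5 + 21/100*3/10 + 9/50*3/10 + 79/400*3/10 = 339/800
  d_3[Q] = 33/80*1/10 + 21/100*3/10 + 9/50*1/5 + 79/400*3/10 = 399/2000
  d_3[R] = 33/80*1/10 + 21/100*1/10 + 9/50*3/10 + 79/400*3/10 = 351/2000
  d_3[S] = 33/80*1/5 + 21/100*3/10 + 9/50*1/5 + 79/400*1/10 = 161/800
d_3 = (P=339/800, Q=399/2000, R=351/2000, S=161/800)

Answer: 339/800 399/2000 351/2000 161/800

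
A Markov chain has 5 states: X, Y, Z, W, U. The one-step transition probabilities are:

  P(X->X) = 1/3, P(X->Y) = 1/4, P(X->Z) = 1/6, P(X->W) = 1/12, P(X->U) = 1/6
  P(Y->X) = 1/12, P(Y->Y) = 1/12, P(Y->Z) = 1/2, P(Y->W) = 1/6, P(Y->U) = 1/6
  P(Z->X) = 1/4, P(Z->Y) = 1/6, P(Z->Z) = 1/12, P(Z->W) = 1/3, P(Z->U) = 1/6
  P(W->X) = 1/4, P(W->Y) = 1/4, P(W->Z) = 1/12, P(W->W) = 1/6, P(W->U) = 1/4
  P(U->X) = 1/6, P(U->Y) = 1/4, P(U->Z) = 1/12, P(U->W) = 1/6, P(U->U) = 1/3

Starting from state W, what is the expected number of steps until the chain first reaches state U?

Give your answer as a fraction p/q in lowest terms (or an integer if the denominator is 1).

Answer: 22812/4517

Derivation:
Let h_i = expected steps to first reach U from state i.
Boundary: h_U = 0.
First-step equations for the other states:
  h_X = 1 + 1/3*h_X + 1/4*h_Y + 1/6*h_Z + 1/12*h_W + 1/6*h_U
  h_Y = 1 + 1/12*h_X + 1/12*h_Y + 1/2*h_Z + 1/6*h_W + 1/6*h_U
  h_Z = 1 + 1/4*h_X + 1/6*h_Y + 1/12*h_Z + 1/3*h_W + 1/6*h_U
  h_W = 1 + 1/4*h_X + 1/4*h_Y + 1/12*h_Z + 1/6*h_W + 1/4*h_U

Substituting h_U = 0 and rearranging gives the linear system (I - Q) h = 1:
  [2/3, -1/4, -1/6, -1/12] . (h_X, h_Y, h_Z, h_W) = 1
  [-1/12, 11/12, -1/2, -1/6] . (h_X, h_Y, h_Z, h_W) = 1
  [-1/4, -1/6, 11/12, -1/3] . (h_X, h_Y, h_Z, h_W) = 1
  [-1/4, -1/4, -1/12, 5/6] . (h_X, h_Y, h_Z, h_W) = 1

Solving yields:
  h_X = 25044/4517
  h_Y = 24744/4517
  h_Z = 24552/4517
  h_W = 22812/4517

Starting state is W, so the expected hitting time is h_W = 22812/4517.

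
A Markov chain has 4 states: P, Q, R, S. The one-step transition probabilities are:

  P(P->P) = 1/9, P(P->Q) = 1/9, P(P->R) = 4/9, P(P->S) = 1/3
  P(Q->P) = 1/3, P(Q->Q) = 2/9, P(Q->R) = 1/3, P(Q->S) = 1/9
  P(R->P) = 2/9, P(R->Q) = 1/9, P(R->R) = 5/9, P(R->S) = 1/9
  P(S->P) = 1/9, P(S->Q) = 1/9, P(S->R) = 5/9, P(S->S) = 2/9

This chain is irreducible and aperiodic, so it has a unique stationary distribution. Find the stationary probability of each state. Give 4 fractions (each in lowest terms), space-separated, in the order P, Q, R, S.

Answer: 8/41 1/8 83/164 57/328

Derivation:
The stationary distribution satisfies pi = pi * P, i.e.:
  pi_P = 1/9*pi_P + 1/3*pi_Q + 2/9*pi_R + 1/9*pi_S
  pi_Q = 1/9*pi_P + 2/9*pi_Q + 1/9*pi_R + 1/9*pi_S
  pi_R = 4/9*pi_P + 1/3*pi_Q + 5/9*pi_R + 5/9*pi_S
  pi_S = 1/3*pi_P + 1/9*pi_Q + 1/9*pi_R + 2/9*pi_S
with normalization: pi_P + pi_Q + pi_R + pi_S = 1.

Using the first 3 balance equations plus normalization, the linear system A*pi = b is:
  [-8/9, 1/3, 2/9, 1/9] . pi = 0
  [1/9, -7/9, 1/9, 1/9] . pi = 0
  [4/9, 1/3, -4/9, 5/9] . pi = 0
  [1, 1, 1, 1] . pi = 1

Solving yields:
  pi_P = 8/41
  pi_Q = 1/8
  pi_R = 83/164
  pi_S = 57/328

Verification (pi * P):
  8/41*1/9 + 1/8*1/3 + 83/164*2/9 + 57/328*1/9 = 8/41 = pi_P  (ok)
  8/41*1/9 + 1/8*2/9 + 83/164*1/9 + 57/328*1/9 = 1/8 = pi_Q  (ok)
  8/41*4/9 + 1/8*1/3 + 83/164*5/9 + 57/328*5/9 = 83/164 = pi_R  (ok)
  8/41*1/3 + 1/8*1/9 + 83/164*1/9 + 57/328*2/9 = 57/328 = pi_S  (ok)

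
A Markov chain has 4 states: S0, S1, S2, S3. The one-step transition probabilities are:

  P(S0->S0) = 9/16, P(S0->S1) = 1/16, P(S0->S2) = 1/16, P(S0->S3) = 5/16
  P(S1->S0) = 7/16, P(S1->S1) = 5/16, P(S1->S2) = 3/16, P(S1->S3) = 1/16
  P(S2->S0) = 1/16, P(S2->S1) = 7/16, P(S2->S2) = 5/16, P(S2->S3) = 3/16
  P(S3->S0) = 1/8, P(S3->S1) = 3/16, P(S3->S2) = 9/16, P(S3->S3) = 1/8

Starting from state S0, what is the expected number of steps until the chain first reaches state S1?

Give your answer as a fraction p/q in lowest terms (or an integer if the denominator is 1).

Let h_i = expected steps to first reach S1 from state i.
Boundary: h_S1 = 0.
First-step equations for the other states:
  h_S0 = 1 + 9/16*h_S0 + 1/16*h_S1 + 1/16*h_S2 + 5/16*h_S3
  h_S2 = 1 + 1/16*h_S0 + 7/16*h_S1 + 5/16*h_S2 + 3/16*h_S3
  h_S3 = 1 + 1/8*h_S0 + 3/16*h_S1 + 9/16*h_S2 + 1/8*h_S3

Substituting h_S1 = 0 and rearranging gives the linear system (I - Q) h = 1:
  [7/16, -1/16, -5/16] . (h_S0, h_S2, h_S3) = 1
  [-1/16, 11/16, -3/16] . (h_S0, h_S2, h_S3) = 1
  [-1/8, -9/16, 7/8] . (h_S0, h_S2, h_S3) = 1

Solving yields:
  h_S0 = 1952/357
  h_S2 = 1072/357
  h_S3 = 1376/357

Starting state is S0, so the expected hitting time is h_S0 = 1952/357.

Answer: 1952/357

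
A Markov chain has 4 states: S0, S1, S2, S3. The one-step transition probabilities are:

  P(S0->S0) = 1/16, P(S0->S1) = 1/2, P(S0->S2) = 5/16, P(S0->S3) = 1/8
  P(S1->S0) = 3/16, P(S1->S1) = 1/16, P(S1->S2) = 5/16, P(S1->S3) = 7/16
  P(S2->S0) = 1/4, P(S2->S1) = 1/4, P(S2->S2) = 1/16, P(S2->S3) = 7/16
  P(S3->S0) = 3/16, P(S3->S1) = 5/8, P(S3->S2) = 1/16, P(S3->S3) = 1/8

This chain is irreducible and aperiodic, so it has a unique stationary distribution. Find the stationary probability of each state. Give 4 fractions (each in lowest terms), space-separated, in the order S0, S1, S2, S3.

The stationary distribution satisfies pi = pi * P, i.e.:
  pi_S0 = 1/16*pi_S0 + 3/16*pi_S1 + 1/4*pi_S2 + 3/16*pi_S3
  pi_S1 = 1/2*pi_S0 + 1/16*pi_S1 + 1/4*pi_S2 + 5/8*pi_S3
  pi_S2 = 5/16*pi_S0 + 5/16*pi_S1 + 1/16*pi_S2 + 1/16*pi_S3
  pi_S3 = 1/8*pi_S0 + 7/16*pi_S1 + 7/16*pi_S2 + 1/8*pi_S3
with normalization: pi_S0 + pi_S1 + pi_S2 + pi_S3 = 1.

Using the first 3 balance equations plus normalization, the linear system A*pi = b is:
  [-15/16, 3/16, 1/4, 3/16] . pi = 0
  [1/2, -15/16, 1/4, 5/8] . pi = 0
  [5/16, 5/16, -15/16, 1/16] . pi = 0
  [1, 1, 1, 1] . pi = 1

Solving yields:
  pi_S0 = 1337/7540
  pi_S1 = 1281/3770
  pi_S2 = 723/3770
  pi_S3 = 439/1508

Verification (pi * P):
  1337/7540*1/16 + 1281/3770*3/16 + 723/3770*1/4 + 439/1508*3/16 = 1337/7540 = pi_S0  (ok)
  1337/7540*1/2 + 1281/3770*1/16 + 723/3770*1/4 + 439/1508*5/8 = 1281/3770 = pi_S1  (ok)
  1337/7540*5/16 + 1281/3770*5/16 + 723/3770*1/16 + 439/1508*1/16 = 723/3770 = pi_S2  (ok)
  1337/7540*1/8 + 1281/3770*7/16 + 723/3770*7/16 + 439/1508*1/8 = 439/1508 = pi_S3  (ok)

Answer: 1337/7540 1281/3770 723/3770 439/1508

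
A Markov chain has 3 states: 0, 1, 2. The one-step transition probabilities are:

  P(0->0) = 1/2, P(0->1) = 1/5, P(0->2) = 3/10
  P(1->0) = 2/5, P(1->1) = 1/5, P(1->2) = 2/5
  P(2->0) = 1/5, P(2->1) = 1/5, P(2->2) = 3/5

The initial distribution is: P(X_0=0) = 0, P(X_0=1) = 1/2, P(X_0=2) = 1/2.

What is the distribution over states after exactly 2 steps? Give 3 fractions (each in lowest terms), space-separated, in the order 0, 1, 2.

Propagating the distribution step by step (d_{t+1} = d_t * P):
d_0 = (0=0, 1=1/2, 2=1/2)
  d_1[0] = 0*1/2 + 1/2*2/5 + 1/2*1/5 = 3/10
  d_1[1] = 0*1/5 + 1/2*1/5 + 1/2*1/5 = 1/5
  d_1[2] = 0*3/10 + 1/2*2/5 + 1/2*3/5 = 1/2
d_1 = (0=3/10, 1=1/5, 2=1/2)
  d_2[0] = 3/10*1/2 + 1/5*2/5 + 1/2*1/5 = 33/100
  d_2[1] = 3/10*1/5 + 1/5*1/5 + 1/2*1/5 = 1/5
  d_2[2] = 3/10*3/10 + 1/5*2/5 + 1/2*3/5 = 47/100
d_2 = (0=33/100, 1=1/5, 2=47/100)

Answer: 33/100 1/5 47/100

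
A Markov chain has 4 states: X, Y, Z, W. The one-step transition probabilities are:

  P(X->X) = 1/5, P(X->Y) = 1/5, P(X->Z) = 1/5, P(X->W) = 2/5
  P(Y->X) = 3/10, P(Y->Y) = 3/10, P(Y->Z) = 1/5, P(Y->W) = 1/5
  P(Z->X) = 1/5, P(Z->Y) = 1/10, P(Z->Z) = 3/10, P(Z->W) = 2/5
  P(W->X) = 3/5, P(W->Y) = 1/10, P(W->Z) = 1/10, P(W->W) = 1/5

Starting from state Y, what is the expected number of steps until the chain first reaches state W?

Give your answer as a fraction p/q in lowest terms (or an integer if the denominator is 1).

Answer: 495/146

Derivation:
Let h_i = expected steps to first reach W from state i.
Boundary: h_W = 0.
First-step equations for the other states:
  h_X = 1 + 1/5*h_X + 1/5*h_Y + 1/5*h_Z + 2/5*h_W
  h_Y = 1 + 3/10*h_X + 3/10*h_Y + 1/5*h_Z + 1/5*h_W
  h_Z = 1 + 1/5*h_X + 1/10*h_Y + 3/10*h_Z + 2/5*h_W

Substituting h_W = 0 and rearranging gives the linear system (I - Q) h = 1:
  [4/5, -1/5, -1/5] . (h_X, h_Y, h_Z) = 1
  [-3/10, 7/10, -1/5] . (h_X, h_Y, h_Z) = 1
  [-1/5, -1/10, 7/10] . (h_X, h_Y, h_Z) = 1

Solving yields:
  h_X = 405/146
  h_Y = 495/146
  h_Z = 395/146

Starting state is Y, so the expected hitting time is h_Y = 495/146.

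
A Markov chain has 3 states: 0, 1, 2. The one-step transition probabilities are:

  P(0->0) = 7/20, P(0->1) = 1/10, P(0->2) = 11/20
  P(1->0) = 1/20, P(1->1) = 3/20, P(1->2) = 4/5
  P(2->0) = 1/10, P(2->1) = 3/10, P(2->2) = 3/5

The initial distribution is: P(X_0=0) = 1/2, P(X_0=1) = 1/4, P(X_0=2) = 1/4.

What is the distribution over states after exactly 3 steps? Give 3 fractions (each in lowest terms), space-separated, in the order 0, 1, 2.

Answer: 3987/32000 7553/32000 1023/1600

Derivation:
Propagating the distribution step by step (d_{t+1} = d_t * P):
d_0 = (0=1/2, 1=1/4, 2=1/4)
  d_1[0] = 1/2*7/20 + 1/4*1/20 + 1/4*1/10 = 17/80
  d_1[1] = 1/2*1/10 + 1/4*3/20 + 1/4*3/10 = 13/80
  d_1[2] = 1/2*11/20 + 1/4*4/5 + 1/4*3/5 = 5/8
d_1 = (0=17/80, 1=13/80, 2=5/8)
  d_2[0] = 17/80*7/20 + 13/80*1/20 + 5/8*1/10 = 29/200
  d_2[1] = 17/80*1/10 + 13/80*3/20 + 5/8*3/10 = 373/1600
  d_2[2] = 17/80*11/20 + 13/80*4/5 + 5/8*3/5 = 199/320
d_2 = (0=29/200, 1=373/1600, 2=199/320)
  d_3[0] = 29/200*7/20 + 373/1600*1/20 + 199/320*1/10 = 3987/32000
  d_3[1] = 29/200*1/10 + 373/1600*3/20 + 199/320*3/10 = 7553/32000
  d_3[2] = 29/200*11/20 + 373/1600*4/5 + 199/320*3/5 = 1023/1600
d_3 = (0=3987/32000, 1=7553/32000, 2=1023/1600)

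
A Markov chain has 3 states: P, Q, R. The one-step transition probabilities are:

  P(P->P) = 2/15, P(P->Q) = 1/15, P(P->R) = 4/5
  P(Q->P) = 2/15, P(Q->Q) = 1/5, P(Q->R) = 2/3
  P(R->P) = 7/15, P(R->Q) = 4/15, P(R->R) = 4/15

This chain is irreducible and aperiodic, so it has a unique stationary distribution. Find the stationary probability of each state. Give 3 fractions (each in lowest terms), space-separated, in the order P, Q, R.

Answer: 92/305 59/305 154/305

Derivation:
The stationary distribution satisfies pi = pi * P, i.e.:
  pi_P = 2/15*pi_P + 2/15*pi_Q + 7/15*pi_R
  pi_Q = 1/15*pi_P + 1/5*pi_Q + 4/15*pi_R
  pi_R = 4/5*pi_P + 2/3*pi_Q + 4/15*pi_R
with normalization: pi_P + pi_Q + pi_R = 1.

Using the first 2 balance equations plus normalization, the linear system A*pi = b is:
  [-13/15, 2/15, 7/15] . pi = 0
  [1/15, -4/5, 4/15] . pi = 0
  [1, 1, 1] . pi = 1

Solving yields:
  pi_P = 92/305
  pi_Q = 59/305
  pi_R = 154/305

Verification (pi * P):
  92/305*2/15 + 59/305*2/15 + 154/305*7/15 = 92/305 = pi_P  (ok)
  92/305*1/15 + 59/305*1/5 + 154/305*4/15 = 59/305 = pi_Q  (ok)
  92/305*4/5 + 59/305*2/3 + 154/305*4/15 = 154/305 = pi_R  (ok)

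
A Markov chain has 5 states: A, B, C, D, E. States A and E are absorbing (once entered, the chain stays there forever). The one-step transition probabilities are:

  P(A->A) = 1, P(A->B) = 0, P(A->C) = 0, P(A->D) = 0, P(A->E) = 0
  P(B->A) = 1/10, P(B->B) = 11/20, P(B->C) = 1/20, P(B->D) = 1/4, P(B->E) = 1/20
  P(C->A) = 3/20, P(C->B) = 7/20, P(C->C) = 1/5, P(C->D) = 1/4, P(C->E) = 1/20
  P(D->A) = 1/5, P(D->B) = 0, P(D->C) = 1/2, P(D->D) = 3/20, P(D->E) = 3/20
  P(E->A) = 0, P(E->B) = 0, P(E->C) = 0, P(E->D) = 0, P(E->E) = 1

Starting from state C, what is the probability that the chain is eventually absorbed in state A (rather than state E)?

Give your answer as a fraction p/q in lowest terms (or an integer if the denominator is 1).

Answer: 1017/1529

Derivation:
Let a_i = P(absorbed in A | start in state i).
Boundary conditions: a_A = 1, a_E = 0.
For each transient state i, a_i = sum_j P(i->j) * a_j:
  a_B = 1/10*a_A + 11/20*a_B + 1/20*a_C + 1/4*a_D + 1/20*a_E
  a_C = 3/20*a_A + 7/20*a_B + 1/5*a_C + 1/4*a_D + 1/20*a_E
  a_D = 1/5*a_A + 0*a_B + 1/2*a_C + 3/20*a_D + 3/20*a_E

Substituting a_A = 1 and a_E = 0, rearrange to (I - Q) a = r where r[i] = P(i -> A):
  [9/20, -1/20, -1/4] . (a_B, a_C, a_D) = 1/10
  [-7/20, 4/5, -1/4] . (a_B, a_C, a_D) = 3/20
  [0, -1/2, 17/20] . (a_B, a_C, a_D) = 1/5

Solving yields:
  a_B = 985/1529
  a_C = 1017/1529
  a_D = 958/1529

Starting state is C, so the absorption probability is a_C = 1017/1529.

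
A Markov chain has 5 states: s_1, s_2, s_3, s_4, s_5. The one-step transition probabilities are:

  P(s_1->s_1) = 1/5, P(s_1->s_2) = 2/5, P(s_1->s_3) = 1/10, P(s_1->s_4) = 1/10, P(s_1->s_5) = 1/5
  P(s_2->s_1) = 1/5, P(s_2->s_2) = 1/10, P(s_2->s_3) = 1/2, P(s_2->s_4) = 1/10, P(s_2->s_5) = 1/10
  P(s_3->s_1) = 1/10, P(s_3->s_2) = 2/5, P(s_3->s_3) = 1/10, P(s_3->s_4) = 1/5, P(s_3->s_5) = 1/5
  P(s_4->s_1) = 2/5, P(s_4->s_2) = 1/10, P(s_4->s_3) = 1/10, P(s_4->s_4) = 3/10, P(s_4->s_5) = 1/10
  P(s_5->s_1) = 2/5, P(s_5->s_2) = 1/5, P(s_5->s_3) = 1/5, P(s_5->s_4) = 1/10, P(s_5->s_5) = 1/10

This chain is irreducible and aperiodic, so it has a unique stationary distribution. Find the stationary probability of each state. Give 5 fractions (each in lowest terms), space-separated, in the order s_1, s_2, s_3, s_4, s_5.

Answer: 1358/5707 2857/11414 1225/5707 1733/11414 829/5707

Derivation:
The stationary distribution satisfies pi = pi * P, i.e.:
  pi_s_1 = 1/5*pi_s_1 + 1/5*pi_s_2 + 1/10*pi_s_3 + 2/5*pi_s_4 + 2/5*pi_s_5
  pi_s_2 = 2/5*pi_s_1 + 1/10*pi_s_2 + 2/5*pi_s_3 + 1/10*pi_s_4 + 1/5*pi_s_5
  pi_s_3 = 1/10*pi_s_1 + 1/2*pi_s_2 + 1/10*pi_s_3 + 1/10*pi_s_4 + 1/5*pi_s_5
  pi_s_4 = 1/10*pi_s_1 + 1/10*pi_s_2 + 1/5*pi_s_3 + 3/10*pi_s_4 + 1/10*pi_s_5
  pi_s_5 = 1/5*pi_s_1 + 1/10*pi_s_2 + 1/5*pi_s_3 + 1/10*pi_s_4 + 1/10*pi_s_5
with normalization: pi_s_1 + pi_s_2 + pi_s_3 + pi_s_4 + pi_s_5 = 1.

Using the first 4 balance equations plus normalization, the linear system A*pi = b is:
  [-4/5, 1/5, 1/10, 2/5, 2/5] . pi = 0
  [2/5, -9/10, 2/5, 1/10, 1/5] . pi = 0
  [1/10, 1/2, -9/10, 1/10, 1/5] . pi = 0
  [1/10, 1/10, 1/5, -7/10, 1/10] . pi = 0
  [1, 1, 1, 1, 1] . pi = 1

Solving yields:
  pi_s_1 = 1358/5707
  pi_s_2 = 2857/11414
  pi_s_3 = 1225/5707
  pi_s_4 = 1733/11414
  pi_s_5 = 829/5707

Verification (pi * P):
  1358/5707*1/5 + 2857/11414*1/5 + 1225/5707*1/10 + 1733/11414*2/5 + 829/5707*2/5 = 1358/5707 = pi_s_1  (ok)
  1358/5707*2/5 + 2857/11414*1/10 + 1225/5707*2/5 + 1733/11414*1/10 + 829/5707*1/5 = 2857/11414 = pi_s_2  (ok)
  1358/5707*1/10 + 2857/11414*1/2 + 1225/5707*1/10 + 1733/11414*1/10 + 829/5707*1/5 = 1225/5707 = pi_s_3  (ok)
  1358/5707*1/10 + 2857/11414*1/10 + 1225/5707*1/5 + 1733/11414*3/10 + 829/5707*1/10 = 1733/11414 = pi_s_4  (ok)
  1358/5707*1/5 + 2857/11414*1/10 + 1225/5707*1/5 + 1733/11414*1/10 + 829/5707*1/10 = 829/5707 = pi_s_5  (ok)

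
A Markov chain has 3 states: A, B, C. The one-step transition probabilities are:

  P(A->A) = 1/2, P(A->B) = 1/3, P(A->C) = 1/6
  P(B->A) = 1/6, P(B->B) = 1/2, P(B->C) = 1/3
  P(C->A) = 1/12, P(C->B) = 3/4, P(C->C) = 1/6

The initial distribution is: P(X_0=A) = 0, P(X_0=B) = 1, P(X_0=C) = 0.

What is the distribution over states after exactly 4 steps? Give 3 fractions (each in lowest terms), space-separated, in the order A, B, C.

Answer: 31/144 1373/2592 661/2592

Derivation:
Propagating the distribution step by step (d_{t+1} = d_t * P):
d_0 = (A=0, B=1, C=0)
  d_1[A] = 0*1/2 + 1*1/6 + 0*1/12 = 1/6
  d_1[B] = 0*1/3 + 1*1/2 + 0*3/4 = 1/2
  d_1[C] = 0*1/6 + 1*1/3 + 0*1/6 = 1/3
d_1 = (A=1/6, B=1/2, C=1/3)
  d_2[A] = 1/6*1/2 + 1/2*1/6 + 1/3*1/12 = 7/36
  d_2[B] = 1/6*1/3 + 1/2*1/2 + 1/3*3/4 = 5/9
  d_2[C] = 1/6*1/6 + 1/2*1/3 + 1/3*1/6 = 1/4
d_2 = (A=7/36, B=5/9, C=1/4)
  d_3[A] = 7/36*1/2 + 5/9*1/6 + 1/4*1/12 = 91/432
  d_3[B] = 7/36*1/3 + 5/9*1/2 + 1/4*3/4 = 229/432
  d_3[C] = 7/36*1/6 + 5/9*1/3 + 1/4*1/6 = 7/27
d_3 = (A=91/432, B=229/432, C=7/27)
  d_4[A] = 91/432*1/2 + 229/432*1/6 + 7/27*1/12 = 31/144
  d_4[B] = 91/432*1/3 + 229/432*1/2 + 7/27*3/4 = 1373/2592
  d_4[C] = 91/432*1/6 + 229/432*1/3 + 7/27*1/6 = 661/2592
d_4 = (A=31/144, B=1373/2592, C=661/2592)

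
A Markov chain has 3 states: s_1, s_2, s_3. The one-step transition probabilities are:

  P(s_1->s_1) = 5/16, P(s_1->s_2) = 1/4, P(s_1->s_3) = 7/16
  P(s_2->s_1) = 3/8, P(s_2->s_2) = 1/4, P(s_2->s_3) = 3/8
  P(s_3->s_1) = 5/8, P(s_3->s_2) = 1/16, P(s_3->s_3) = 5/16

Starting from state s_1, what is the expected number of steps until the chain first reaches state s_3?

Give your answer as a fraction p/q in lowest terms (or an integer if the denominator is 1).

Answer: 64/27

Derivation:
Let h_i = expected steps to first reach s_3 from state i.
Boundary: h_s_3 = 0.
First-step equations for the other states:
  h_s_1 = 1 + 5/16*h_s_1 + 1/4*h_s_2 + 7/16*h_s_3
  h_s_2 = 1 + 3/8*h_s_1 + 1/4*h_s_2 + 3/8*h_s_3

Substituting h_s_3 = 0 and rearranging gives the linear system (I - Q) h = 1:
  [11/16, -1/4] . (h_s_1, h_s_2) = 1
  [-3/8, 3/4] . (h_s_1, h_s_2) = 1

Solving yields:
  h_s_1 = 64/27
  h_s_2 = 68/27

Starting state is s_1, so the expected hitting time is h_s_1 = 64/27.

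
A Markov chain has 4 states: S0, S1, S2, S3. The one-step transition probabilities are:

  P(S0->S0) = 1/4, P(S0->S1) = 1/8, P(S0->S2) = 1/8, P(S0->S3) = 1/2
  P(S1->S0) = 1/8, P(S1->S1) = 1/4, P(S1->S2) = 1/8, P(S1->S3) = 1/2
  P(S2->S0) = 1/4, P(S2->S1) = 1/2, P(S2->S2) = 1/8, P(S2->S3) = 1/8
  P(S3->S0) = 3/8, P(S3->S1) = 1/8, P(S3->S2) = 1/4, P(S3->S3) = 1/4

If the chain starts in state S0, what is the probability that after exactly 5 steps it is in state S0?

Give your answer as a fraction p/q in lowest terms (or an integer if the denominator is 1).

Computing P^5 by repeated multiplication:
P^1 =
  S0: [1/4, 1/8, 1/8, 1/2]
  S1: [1/8, 1/4, 1/8, 1/2]
  S2: [1/4, 1/2, 1/8, 1/8]
  S3: [3/8, 1/8, 1/4, 1/4]
P^2 =
  S0: [19/64, 3/16, 3/16, 21/64]
  S1: [9/32, 13/64, 3/16, 21/64]
  S2: [13/64, 15/64, 9/64, 27/64]
  S3: [17/64, 15/64, 5/32, 11/32]
P^3 =
  S0: [137/512, 7/32, 85/512, 89/256]
  S1: [17/64, 113/512, 85/512, 89/256]
  S2: [35/128, 53/256, 91/512, 175/512]
  S3: [135/512, 109/512, 43/256, 91/256]
P^4 =
  S0: [545/2048, 879/4096, 345/2048, 1437/4096]
  S1: [1089/4096, 55/256, 345/2048, 1437/4096]
  S2: [1093/4096, 891/4096, 687/4096, 1425/4096]
  S3: [1097/4096, 879/4096, 347/2048, 713/2048]
P^5 =
  S0: [4375/16384, 7045/32768, 5533/32768, 715/2048]
  S1: [8749/32768, 3523/16384, 5533/32768, 715/2048]
  S2: [4363/16384, 881/4096, 5521/32768, 11473/32768]
  S3: [8739/32768, 7057/32768, 2761/16384, 5725/16384]

(P^5)[S0 -> S0] = 4375/16384

Answer: 4375/16384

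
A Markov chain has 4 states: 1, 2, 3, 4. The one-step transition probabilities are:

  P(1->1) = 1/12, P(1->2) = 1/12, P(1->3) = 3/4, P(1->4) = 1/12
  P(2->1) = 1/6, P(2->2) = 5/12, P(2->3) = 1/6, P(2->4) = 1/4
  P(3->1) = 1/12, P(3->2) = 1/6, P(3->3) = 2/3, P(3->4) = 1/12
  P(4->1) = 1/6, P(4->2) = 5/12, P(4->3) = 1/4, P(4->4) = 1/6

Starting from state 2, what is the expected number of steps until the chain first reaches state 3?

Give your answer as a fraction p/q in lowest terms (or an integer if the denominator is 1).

Answer: 676/185

Derivation:
Let h_i = expected steps to first reach 3 from state i.
Boundary: h_3 = 0.
First-step equations for the other states:
  h_1 = 1 + 1/12*h_1 + 1/12*h_2 + 3/4*h_3 + 1/12*h_4
  h_2 = 1 + 1/6*h_1 + 5/12*h_2 + 1/6*h_3 + 1/4*h_4
  h_4 = 1 + 1/6*h_1 + 5/12*h_2 + 1/4*h_3 + 1/6*h_4

Substituting h_3 = 0 and rearranging gives the linear system (I - Q) h = 1:
  [11/12, -1/12, -1/12] . (h_1, h_2, h_4) = 1
  [-1/6, 7/12, -1/4] . (h_1, h_2, h_4) = 1
  [-1/6, -5/12, 5/6] . (h_1, h_2, h_4) = 1

Solving yields:
  h_1 = 64/37
  h_2 = 676/185
  h_4 = 624/185

Starting state is 2, so the expected hitting time is h_2 = 676/185.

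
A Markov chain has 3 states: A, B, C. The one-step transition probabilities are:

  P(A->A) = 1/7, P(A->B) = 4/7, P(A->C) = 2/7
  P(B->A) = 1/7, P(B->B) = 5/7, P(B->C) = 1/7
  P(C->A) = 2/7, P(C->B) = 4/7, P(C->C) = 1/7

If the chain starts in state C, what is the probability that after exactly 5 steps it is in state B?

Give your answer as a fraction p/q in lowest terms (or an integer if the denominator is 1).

Computing P^5 by repeated multiplication:
P^1 =
  A: [1/7, 4/7, 2/7]
  B: [1/7, 5/7, 1/7]
  C: [2/7, 4/7, 1/7]
P^2 =
  A: [9/49, 32/49, 8/49]
  B: [8/49, 33/49, 8/49]
  C: [8/49, 32/49, 9/49]
P^3 =
  A: [57/343, 228/343, 58/343]
  B: [57/343, 229/343, 57/343]
  C: [58/343, 228/343, 57/343]
P^4 =
  A: [401/2401, 1600/2401, 400/2401]
  B: [400/2401, 1601/2401, 400/2401]
  C: [400/2401, 1600/2401, 401/2401]
P^5 =
  A: [2801/16807, 11204/16807, 2802/16807]
  B: [2801/16807, 11205/16807, 2801/16807]
  C: [2802/16807, 11204/16807, 2801/16807]

(P^5)[C -> B] = 11204/16807

Answer: 11204/16807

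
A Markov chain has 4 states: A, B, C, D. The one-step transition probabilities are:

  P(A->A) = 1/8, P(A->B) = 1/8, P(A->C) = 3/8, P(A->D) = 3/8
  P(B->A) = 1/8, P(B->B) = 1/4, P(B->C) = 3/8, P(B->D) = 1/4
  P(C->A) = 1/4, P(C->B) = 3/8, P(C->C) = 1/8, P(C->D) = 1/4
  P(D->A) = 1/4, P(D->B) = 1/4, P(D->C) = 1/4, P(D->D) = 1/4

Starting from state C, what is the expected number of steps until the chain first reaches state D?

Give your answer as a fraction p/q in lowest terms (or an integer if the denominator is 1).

Let h_i = expected steps to first reach D from state i.
Boundary: h_D = 0.
First-step equations for the other states:
  h_A = 1 + 1/8*h_A + 1/8*h_B + 3/8*h_C + 3/8*h_D
  h_B = 1 + 1/8*h_A + 1/4*h_B + 3/8*h_C + 1/4*h_D
  h_C = 1 + 1/4*h_A + 3/8*h_B + 1/8*h_C + 1/4*h_D

Substituting h_D = 0 and rearranging gives the linear system (I - Q) h = 1:
  [7/8, -1/8, -3/8] . (h_A, h_B, h_C) = 1
  [-1/8, 3/4, -3/8] . (h_A, h_B, h_C) = 1
  [-1/4, -3/8, 7/8] . (h_A, h_B, h_C) = 1

Solving yields:
  h_A = 560/173
  h_B = 640/173
  h_C = 632/173

Starting state is C, so the expected hitting time is h_C = 632/173.

Answer: 632/173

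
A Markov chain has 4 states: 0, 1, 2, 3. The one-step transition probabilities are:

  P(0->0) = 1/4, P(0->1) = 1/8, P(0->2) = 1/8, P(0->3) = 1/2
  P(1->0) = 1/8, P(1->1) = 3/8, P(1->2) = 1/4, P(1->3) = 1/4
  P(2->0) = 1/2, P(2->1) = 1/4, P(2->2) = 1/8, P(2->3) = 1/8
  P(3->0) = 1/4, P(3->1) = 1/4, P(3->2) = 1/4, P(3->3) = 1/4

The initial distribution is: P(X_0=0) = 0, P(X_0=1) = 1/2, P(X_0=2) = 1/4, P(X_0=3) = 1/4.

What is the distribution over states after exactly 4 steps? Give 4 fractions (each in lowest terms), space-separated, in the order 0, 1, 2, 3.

Propagating the distribution step by step (d_{t+1} = d_t * P):
d_0 = (0=0, 1=1/2, 2=1/4, 3=1/4)
  d_1[0] = 0*1/4 + 1/2*1/8 + 1/4*1/2 + 1/4*1/4 = 1/4
  d_1[1] = 0*1/8 + 1/2*3/8 + 1/4*1/4 + 1/4*1/4 = 5/16
  d_1[2] = 0*1/8 + 1/2*1/4 + 1/4*1/8 + 1/4*1/4 = 7/32
  d_1[3] = 0*1/2 + 1/2*1/4 + 1/4*1/8 + 1/4*1/4 = 7/32
d_1 = (0=1/4, 1=5/16, 2=7/32, 3=7/32)
  d_2[0] = 1/4*1/4 + 5/16*1/8 + 7/32*1/2 + 7/32*1/4 = 17/64
  d_2[1] = 1/4*1/8 + 5/16*3/8 + 7/32*1/4 + 7/32*1/4 = 33/128
  d_2[2] = 1/4*1/8 + 5/16*1/4 + 7/32*1/8 + 7/32*1/4 = 49/256
  d_2[3] = 1/4*1/2 + 5/16*1/4 + 7/32*1/8 + 7/32*1/4 = 73/256
d_2 = (0=17/64, 1=33/128, 2=49/256, 3=73/256)
  d_3[0] = 17/64*1/4 + 33/128*1/8 + 49/256*1/2 + 73/256*1/4 = 17/64
  d_3[1] = 17/64*1/8 + 33/128*3/8 + 49/256*1/4 + 73/256*1/4 = 255/1024
  d_3[2] = 17/64*1/8 + 33/128*1/4 + 49/256*1/8 + 73/256*1/4 = 395/2048
  d_3[3] = 17/64*1/2 + 33/128*1/4 + 49/256*1/8 + 73/256*1/4 = 599/2048
d_3 = (0=17/64, 1=255/1024, 2=395/2048, 3=599/2048)
  d_4[0] = 17/64*1/4 + 255/1024*1/8 + 395/2048*1/2 + 599/2048*1/4 = 547/2048
  d_4[1] = 17/64*1/8 + 255/1024*3/8 + 395/2048*1/4 + 599/2048*1/4 = 2031/8192
  d_4[2] = 17/64*1/8 + 255/1024*1/4 + 395/2048*1/8 + 599/2048*1/4 = 3157/16384
  d_4[3] = 17/64*1/2 + 255/1024*1/4 + 395/2048*1/8 + 599/2048*1/4 = 4789/16384
d_4 = (0=547/2048, 1=2031/8192, 2=3157/16384, 3=4789/16384)

Answer: 547/2048 2031/8192 3157/16384 4789/16384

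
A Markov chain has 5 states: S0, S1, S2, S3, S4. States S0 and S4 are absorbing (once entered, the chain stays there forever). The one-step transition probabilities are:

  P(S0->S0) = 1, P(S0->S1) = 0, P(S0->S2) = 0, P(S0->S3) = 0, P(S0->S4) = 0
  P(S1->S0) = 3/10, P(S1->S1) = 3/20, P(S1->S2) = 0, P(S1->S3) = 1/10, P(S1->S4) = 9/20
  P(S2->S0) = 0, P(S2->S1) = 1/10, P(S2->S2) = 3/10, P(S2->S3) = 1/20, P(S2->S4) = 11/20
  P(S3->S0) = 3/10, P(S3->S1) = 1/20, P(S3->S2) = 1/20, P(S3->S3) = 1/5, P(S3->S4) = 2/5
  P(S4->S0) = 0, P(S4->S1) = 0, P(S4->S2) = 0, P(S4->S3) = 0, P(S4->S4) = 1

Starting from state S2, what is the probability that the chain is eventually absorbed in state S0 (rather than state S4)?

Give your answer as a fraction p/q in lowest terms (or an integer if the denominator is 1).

Answer: 108/1253

Derivation:
Let a_i = P(absorbed in S0 | start in state i).
Boundary conditions: a_S0 = 1, a_S4 = 0.
For each transient state i, a_i = sum_j P(i->j) * a_j:
  a_S1 = 3/10*a_S0 + 3/20*a_S1 + 0*a_S2 + 1/10*a_S3 + 9/20*a_S4
  a_S2 = 0*a_S0 + 1/10*a_S1 + 3/10*a_S2 + 1/20*a_S3 + 11/20*a_S4
  a_S3 = 3/10*a_S0 + 1/20*a_S1 + 1/20*a_S2 + 1/5*a_S3 + 2/5*a_S4

Substituting a_S0 = 1 and a_S4 = 0, rearrange to (I - Q) a = r where r[i] = P(i -> S0):
  [17/20, 0, -1/10] . (a_S1, a_S2, a_S3) = 3/10
  [-1/10, 7/10, -1/20] . (a_S1, a_S2, a_S3) = 0
  [-1/20, -1/20, 4/5] . (a_S1, a_S2, a_S3) = 3/10

Solving yields:
  a_S1 = 502/1253
  a_S2 = 108/1253
  a_S3 = 508/1253

Starting state is S2, so the absorption probability is a_S2 = 108/1253.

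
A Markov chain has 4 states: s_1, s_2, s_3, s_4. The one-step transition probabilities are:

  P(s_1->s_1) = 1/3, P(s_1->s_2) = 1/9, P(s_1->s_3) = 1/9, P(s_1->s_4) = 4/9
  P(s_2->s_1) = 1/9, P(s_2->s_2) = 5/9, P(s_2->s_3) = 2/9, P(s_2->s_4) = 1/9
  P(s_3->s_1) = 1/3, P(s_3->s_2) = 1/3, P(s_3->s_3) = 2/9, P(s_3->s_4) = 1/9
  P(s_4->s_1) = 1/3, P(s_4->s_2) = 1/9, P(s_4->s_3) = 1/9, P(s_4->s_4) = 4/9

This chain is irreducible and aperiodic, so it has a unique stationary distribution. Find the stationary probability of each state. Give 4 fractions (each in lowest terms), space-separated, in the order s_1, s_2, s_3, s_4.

The stationary distribution satisfies pi = pi * P, i.e.:
  pi_s_1 = 1/3*pi_s_1 + 1/9*pi_s_2 + 1/3*pi_s_3 + 1/3*pi_s_4
  pi_s_2 = 1/9*pi_s_1 + 5/9*pi_s_2 + 1/3*pi_s_3 + 1/9*pi_s_4
  pi_s_3 = 1/9*pi_s_1 + 2/9*pi_s_2 + 2/9*pi_s_3 + 1/9*pi_s_4
  pi_s_4 = 4/9*pi_s_1 + 1/9*pi_s_2 + 1/9*pi_s_3 + 4/9*pi_s_4
with normalization: pi_s_1 + pi_s_2 + pi_s_3 + pi_s_4 = 1.

Using the first 3 balance equations plus normalization, the linear system A*pi = b is:
  [-2/3, 1/9, 1/3, 1/3] . pi = 0
  [1/9, -4/9, 1/3, 1/9] . pi = 0
  [1/9, 2/9, -7/9, 1/9] . pi = 0
  [1, 1, 1, 1] . pi = 1

Solving yields:
  pi_s_1 = 47/171
  pi_s_2 = 5/19
  pi_s_3 = 3/19
  pi_s_4 = 52/171

Verification (pi * P):
  47/171*1/3 + 5/19*1/9 + 3/19*1/3 + 52/171*1/3 = 47/171 = pi_s_1  (ok)
  47/171*1/9 + 5/19*5/9 + 3/19*1/3 + 52/171*1/9 = 5/19 = pi_s_2  (ok)
  47/171*1/9 + 5/19*2/9 + 3/19*2/9 + 52/171*1/9 = 3/19 = pi_s_3  (ok)
  47/171*4/9 + 5/19*1/9 + 3/19*1/9 + 52/171*4/9 = 52/171 = pi_s_4  (ok)

Answer: 47/171 5/19 3/19 52/171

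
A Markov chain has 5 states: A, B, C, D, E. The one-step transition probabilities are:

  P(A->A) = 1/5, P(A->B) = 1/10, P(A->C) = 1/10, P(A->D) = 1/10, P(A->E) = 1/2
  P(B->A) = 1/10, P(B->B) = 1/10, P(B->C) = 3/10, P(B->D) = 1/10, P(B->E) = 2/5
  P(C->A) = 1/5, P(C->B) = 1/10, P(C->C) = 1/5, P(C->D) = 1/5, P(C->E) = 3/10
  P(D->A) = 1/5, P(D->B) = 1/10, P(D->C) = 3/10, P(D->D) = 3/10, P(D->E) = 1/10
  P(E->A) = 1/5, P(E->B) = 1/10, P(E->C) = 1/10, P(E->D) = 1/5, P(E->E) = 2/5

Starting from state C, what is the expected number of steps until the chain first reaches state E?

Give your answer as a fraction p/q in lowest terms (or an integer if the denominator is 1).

Answer: 100/31

Derivation:
Let h_i = expected steps to first reach E from state i.
Boundary: h_E = 0.
First-step equations for the other states:
  h_A = 1 + 1/5*h_A + 1/10*h_B + 1/10*h_C + 1/10*h_D + 1/2*h_E
  h_B = 1 + 1/10*h_A + 1/10*h_B + 3/10*h_C + 1/10*h_D + 2/5*h_E
  h_C = 1 + 1/5*h_A + 1/10*h_B + 1/5*h_C + 1/5*h_D + 3/10*h_E
  h_D = 1 + 1/5*h_A + 1/10*h_B + 3/10*h_C + 3/10*h_D + 1/10*h_E

Substituting h_E = 0 and rearranging gives the linear system (I - Q) h = 1:
  [4/5, -1/10, -1/10, -1/10] . (h_A, h_B, h_C, h_D) = 1
  [-1/10, 9/10, -3/10, -1/10] . (h_A, h_B, h_C, h_D) = 1
  [-1/5, -1/10, 4/5, -1/5] . (h_A, h_B, h_C, h_D) = 1
  [-1/5, -1/10, -3/10, 7/10] . (h_A, h_B, h_C, h_D) = 1

Solving yields:
  h_A = 700/279
  h_B = 90/31
  h_C = 100/31
  h_D = 1100/279

Starting state is C, so the expected hitting time is h_C = 100/31.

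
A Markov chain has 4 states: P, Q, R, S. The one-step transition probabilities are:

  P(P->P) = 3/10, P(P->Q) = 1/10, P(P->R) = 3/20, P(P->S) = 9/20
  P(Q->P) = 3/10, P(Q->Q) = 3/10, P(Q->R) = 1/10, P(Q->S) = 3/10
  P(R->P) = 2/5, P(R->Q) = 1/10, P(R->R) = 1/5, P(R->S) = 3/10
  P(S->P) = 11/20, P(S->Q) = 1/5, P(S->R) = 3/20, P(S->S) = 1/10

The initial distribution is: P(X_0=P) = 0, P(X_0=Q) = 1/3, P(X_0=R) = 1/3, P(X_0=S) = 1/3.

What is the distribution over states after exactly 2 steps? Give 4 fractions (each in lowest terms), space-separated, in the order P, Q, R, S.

Answer: 28/75 49/300 59/400 379/1200

Derivation:
Propagating the distribution step by step (d_{t+1} = d_t * P):
d_0 = (P=0, Q=1/3, R=1/3, S=1/3)
  d_1[P] = 0*3/10 + 1/3*3/10 + 1/3*2/5 + 1/3*11/20 = 5/12
  d_1[Q] = 0*1/10 + 1/3*3/10 + 1/3*1/10 + 1/3*1/5 = 1/5
  d_1[R] = 0*3/20 + 1/3*1/10 + 1/3*1/5 + 1/3*3/20 = 3/20
  d_1[S] = 0*9/20 + 1/3*3/10 + 1/3*3/10 + 1/3*1/10 = 7/30
d_1 = (P=5/12, Q=1/5, R=3/20, S=7/30)
  d_2[P] = 5/12*3/10 + 1/5*3/10 + 3/20*2/5 + 7/30*11/20 = 28/75
  d_2[Q] = 5/12*1/10 + 1/5*3/10 + 3/20*1/10 + 7/30*1/5 = 49/300
  d_2[R] = 5/12*3/20 + 1/5*1/10 + 3/20*1/5 + 7/30*3/20 = 59/400
  d_2[S] = 5/12*9/20 + 1/5*3/10 + 3/20*3/10 + 7/30*1/10 = 379/1200
d_2 = (P=28/75, Q=49/300, R=59/400, S=379/1200)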